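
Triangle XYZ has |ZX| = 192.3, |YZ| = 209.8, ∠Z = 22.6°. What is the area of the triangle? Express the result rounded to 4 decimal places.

Area = ½·|YZ|·|ZX|·sin Z ≈ 7752.1.

area ≈ 7752.1090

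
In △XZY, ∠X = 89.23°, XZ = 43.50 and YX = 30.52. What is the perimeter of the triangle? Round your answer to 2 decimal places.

By the law of cosines, ZY² = YX² + XZ² − 2·YX·XZ·cos X = 2788, so ZY ≈ 52.802.
Semiperimeter s = (52.802+30.52+43.5)/2 = 63.411.
Perimeter = 52.802 + 30.52 + 43.5 = 126.82.

126.82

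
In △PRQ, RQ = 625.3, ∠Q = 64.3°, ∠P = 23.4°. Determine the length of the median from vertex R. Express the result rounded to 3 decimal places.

m_R ≈ 763.639

The third angle is ∠R = 180° − ∠Q − ∠P = 92.30°.
Law of sines: QP = RQ·sin R/sin P ≈ 1573.2.
Law of sines: PR = RQ·sin Q/sin P ≈ 1418.7.
Median from R: ½√(2·PR² + 2·RQ² − QP²) ≈ 763.64.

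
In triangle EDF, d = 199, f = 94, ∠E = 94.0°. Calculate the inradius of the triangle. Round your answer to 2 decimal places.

r ≈ 35.96

By the law of cosines, e² = d² + f² − 2·d·f·cos E = 51047, so e ≈ 225.94.
Area = ½·d·f·sin E ≈ 9330.2.
Semiperimeter s = (225.94+199+94)/2 = 259.47.
Inradius = area/s = 9330.2/259.47 ≈ 35.959.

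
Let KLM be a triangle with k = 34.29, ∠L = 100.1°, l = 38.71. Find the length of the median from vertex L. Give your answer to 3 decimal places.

m_L ≈ 17.230

Law of sines: sin K = k·sin L/l ≈ 0.87209.
Since l ≥ k, only the acute value applies: ∠K ≈ 60.70°.
Then ∠M = 180° − ∠L − ∠K ≈ 19.20°.
Law of sines gives m = l·sin M/sin L ≈ 12.929.
Median from L: ½√(2·m² + 2·k² − l²) ≈ 17.23.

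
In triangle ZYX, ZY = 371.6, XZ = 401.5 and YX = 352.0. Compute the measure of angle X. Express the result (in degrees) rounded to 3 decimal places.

58.659

By the law of cosines, cos X = (YX² + XZ² − ZY²) / (2·YX·XZ) ≈ 0.52014, so ∠X ≈ 58.66°.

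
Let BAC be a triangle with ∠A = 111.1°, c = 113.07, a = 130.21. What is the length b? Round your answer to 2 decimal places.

35.63

Law of sines: sin C = c·sin A/a ≈ 0.81015.
Since a ≥ c, only the acute value applies: ∠C ≈ 54.11°.
Then ∠B = 180° − ∠A − ∠C ≈ 14.79°.
Law of sines gives b = a·sin B/sin A ≈ 35.628.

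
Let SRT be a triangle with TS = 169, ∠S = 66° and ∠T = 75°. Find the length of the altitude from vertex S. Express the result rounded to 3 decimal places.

The third angle is ∠R = 180° − ∠T − ∠S = 39.00°.
Law of sines: RT = TS·sin S/sin R ≈ 245.33.
Law of sines: SR = TS·sin T/sin R ≈ 259.39.
Area = ½·TS·RT·sin T ≈ 20024.
The altitude from S has length 2·area/RT ≈ 163.24.

h_S ≈ 163.241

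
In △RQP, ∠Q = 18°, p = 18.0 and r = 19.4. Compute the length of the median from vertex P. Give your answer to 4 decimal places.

By the law of cosines, q² = p² + r² − 2·p·r·cos Q = 36.142, so q ≈ 6.0118.
Median from P: ½√(2·r² + 2·q² − p²) ≈ 11.192.

m_P ≈ 11.1916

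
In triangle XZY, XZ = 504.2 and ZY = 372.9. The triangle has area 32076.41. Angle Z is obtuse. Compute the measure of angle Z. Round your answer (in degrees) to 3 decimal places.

From area = ½·XZ·ZY·sin Z, we get sin Z = 2·area/(XZ·ZY) ≈ 0.34121.
Taking the obtuse solution, ∠Z ≈ 160.05°.

160.049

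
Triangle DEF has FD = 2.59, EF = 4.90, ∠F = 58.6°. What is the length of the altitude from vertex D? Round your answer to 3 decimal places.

2.211

By the law of cosines, DE² = EF² + FD² − 2·EF·FD·cos F = 17.494, so DE ≈ 4.1826.
Area = ½·EF·FD·sin F ≈ 5.4162.
The altitude from D has length 2·area/EF ≈ 2.2107.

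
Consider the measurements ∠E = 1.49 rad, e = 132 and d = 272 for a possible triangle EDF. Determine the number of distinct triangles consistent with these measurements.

d·sin E = 272·sin(1.49 rad) ≈ 271.1.
Since e = 132 < 271.1 = d sin E, no triangle exists.

0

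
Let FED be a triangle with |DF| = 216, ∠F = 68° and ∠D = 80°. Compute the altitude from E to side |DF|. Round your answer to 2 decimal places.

The third angle is ∠E = 180° − ∠D − ∠F = 32.00°.
Law of sines: |ED| = |DF|·sin F/sin E ≈ 377.93.
Law of sines: |FE| = |DF|·sin D/sin E ≈ 401.42.
Area = ½·|DF|·|ED|·sin D ≈ 40196.
The altitude from E has length 2·area/|DF| ≈ 372.19.

h_E ≈ 372.19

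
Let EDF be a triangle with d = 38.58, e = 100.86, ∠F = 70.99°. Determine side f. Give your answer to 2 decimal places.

By the law of cosines, f² = e² + d² − 2·e·d·cos F = 9126.2, so f ≈ 95.531.

95.53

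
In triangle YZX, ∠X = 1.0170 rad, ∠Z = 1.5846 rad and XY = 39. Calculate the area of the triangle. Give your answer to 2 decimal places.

The third angle is ∠Y = π − ∠Z − ∠X = 0.5400 rad.
Law of sines: ZX = XY·sin Y/sin Z ≈ 20.053.
Law of sines: YZ = XY·sin X/sin Z ≈ 33.174.
Area = ½·XY·ZX·sin X ≈ 332.59.

area ≈ 332.59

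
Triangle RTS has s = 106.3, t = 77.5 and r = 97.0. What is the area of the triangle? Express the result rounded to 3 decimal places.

Semiperimeter p = (97 + 77.5 + 106.3)/2 = 140.4.
Heron's formula: area = √(140.4·43.4·62.9·34.1) ≈ 3615.2.

area ≈ 3615.188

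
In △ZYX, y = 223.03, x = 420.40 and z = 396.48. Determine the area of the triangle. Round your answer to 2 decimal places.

43563.96

Semiperimeter s = (396.48 + 223.03 + 420.4)/2 = 519.95.
Heron's formula: area = √(519.95·123.47·296.92·99.555) ≈ 43564.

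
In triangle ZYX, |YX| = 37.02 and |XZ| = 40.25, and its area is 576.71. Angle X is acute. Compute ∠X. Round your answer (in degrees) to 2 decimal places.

From area = ½·|YX|·|XZ|·sin X, we get sin X = 2·area/(|YX|·|XZ|) ≈ 0.77408.
Taking the acute solution, ∠X ≈ 50.72°.

∠X ≈ 50.72°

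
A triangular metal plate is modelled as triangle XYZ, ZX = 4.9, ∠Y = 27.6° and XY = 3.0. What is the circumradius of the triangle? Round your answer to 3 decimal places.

R ≈ 5.288

Law of sines: sin Z = XY·sin Y/ZX ≈ 0.28365.
Since ZX ≥ XY, only the acute value applies: ∠Z ≈ 16.48°.
Then ∠X = 180° − ∠Y − ∠Z ≈ 135.92°.
Law of sines gives YZ = ZX·sin X/sin Y ≈ 7.3574.
Circumradius = ZX/(2 sin Y) ≈ 5.2882.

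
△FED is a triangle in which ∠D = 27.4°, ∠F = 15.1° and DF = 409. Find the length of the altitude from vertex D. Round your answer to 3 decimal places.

The third angle is ∠E = 180° − ∠D − ∠F = 137.50°.
Law of sines: ED = DF·sin F/sin E ≈ 157.71.
Law of sines: FE = DF·sin D/sin E ≈ 278.6.
Area = ½·DF·ED·sin D ≈ 14842.
The altitude from D has length 2·area/FE ≈ 106.55.

h_D ≈ 106.546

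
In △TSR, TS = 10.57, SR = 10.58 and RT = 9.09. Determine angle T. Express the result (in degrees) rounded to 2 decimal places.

By the law of cosines, cos T = (RT² + TS² − SR²) / (2·RT·TS) ≈ 0.42889, so ∠T ≈ 64.60°.

64.60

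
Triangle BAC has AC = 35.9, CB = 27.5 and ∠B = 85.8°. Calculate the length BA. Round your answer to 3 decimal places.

25.179

Law of sines: sin A = CB·sin B/AC ≈ 0.76396.
Since AC ≥ CB, only the acute value applies: ∠A ≈ 49.81°.
Then ∠C = 180° − ∠B − ∠A ≈ 44.39°.
Law of sines gives BA = AC·sin C/sin B ≈ 25.179.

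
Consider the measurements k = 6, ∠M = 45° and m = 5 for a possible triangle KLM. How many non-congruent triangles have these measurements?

k·sin M = 6·sin(45°) ≈ 4.243.
Since k sin M < m < k (4.243 < 5 < 6), two triangles exist.

2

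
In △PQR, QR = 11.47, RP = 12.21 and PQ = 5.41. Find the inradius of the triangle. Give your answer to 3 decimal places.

Semiperimeter s = (11.47 + 12.21 + 5.41)/2 = 14.545.
Heron's formula: area = √(14.545·3.075·2.335·9.135) ≈ 30.887.
Inradius = area/s = 30.887/14.545 ≈ 2.1236.

2.124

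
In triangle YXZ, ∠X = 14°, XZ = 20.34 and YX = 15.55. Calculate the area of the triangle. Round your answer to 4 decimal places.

Area = ½·YX·XZ·sin X ≈ 38.258.

38.2584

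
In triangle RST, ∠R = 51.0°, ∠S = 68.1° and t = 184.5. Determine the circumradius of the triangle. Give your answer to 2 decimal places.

105.58

The third angle is ∠T = 180° − ∠R − ∠S = 60.90°.
Law of sines: r = t·sin R/sin T ≈ 164.1.
Law of sines: s = t·sin S/sin T ≈ 195.92.
Circumradius = t/(2 sin T) ≈ 105.58.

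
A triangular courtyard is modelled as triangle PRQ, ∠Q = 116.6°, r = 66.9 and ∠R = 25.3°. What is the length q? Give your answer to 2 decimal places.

139.97

The third angle is ∠P = 180° − ∠R − ∠Q = 38.10°.
Law of sines: q = r·sin Q/sin R ≈ 139.97.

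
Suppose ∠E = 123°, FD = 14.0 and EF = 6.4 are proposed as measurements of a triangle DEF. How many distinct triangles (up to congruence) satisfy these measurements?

EF·sin E = 6.4·sin(123°) ≈ 5.367.
Since ∠E is not acute, a triangle exists only if FD > EF; here FD > EF, so there is exactly one triangle.

1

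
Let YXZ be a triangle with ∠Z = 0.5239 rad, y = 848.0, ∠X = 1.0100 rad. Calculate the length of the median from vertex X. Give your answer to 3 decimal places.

m_X ≈ 566.179

The third angle is ∠Y = π − ∠X − ∠Z = 1.6077 rad.
Law of sines: x = y·sin X/sin Y ≈ 718.6.
Law of sines: z = y·sin Z/sin Y ≈ 424.51.
Median from X: ½√(2·z² + 2·y² − x²) ≈ 566.18.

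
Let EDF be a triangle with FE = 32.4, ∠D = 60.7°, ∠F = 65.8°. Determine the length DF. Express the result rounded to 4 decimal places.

29.8657

The third angle is ∠E = 180° − ∠D − ∠F = 53.50°.
Law of sines: DF = FE·sin E/sin D ≈ 29.866.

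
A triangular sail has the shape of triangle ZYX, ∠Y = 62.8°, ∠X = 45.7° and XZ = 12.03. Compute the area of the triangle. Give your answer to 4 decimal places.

55.2178

The third angle is ∠Z = 180° − ∠Y − ∠X = 71.50°.
Law of sines: YX = XZ·sin Z/sin Y ≈ 12.827.
Law of sines: ZY = XZ·sin X/sin Y ≈ 9.6803.
Area = ½·XZ·YX·sin X ≈ 55.218.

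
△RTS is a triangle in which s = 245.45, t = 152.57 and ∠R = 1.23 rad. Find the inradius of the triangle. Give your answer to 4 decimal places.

55.1593

By the law of cosines, r² = t² + s² − 2·t·s·cos R = 58490, so r ≈ 241.85.
Area = ½·t·s·sin R ≈ 17647.
Semiperimeter p = (241.85+152.57+245.45)/2 = 319.93.
Inradius = area/p = 17647/319.93 ≈ 55.159.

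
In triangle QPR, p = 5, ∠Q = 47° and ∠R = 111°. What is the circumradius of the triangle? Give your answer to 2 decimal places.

6.67

The third angle is ∠P = 180° − ∠R − ∠Q = 22.00°.
Law of sines: q = p·sin Q/sin P ≈ 9.7616.
Law of sines: r = p·sin R/sin P ≈ 12.461.
Circumradius = p/(2 sin P) ≈ 6.6737.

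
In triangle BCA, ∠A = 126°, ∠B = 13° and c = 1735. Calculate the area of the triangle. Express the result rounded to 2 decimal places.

The third angle is ∠C = 180° − ∠A − ∠B = 41.00°.
Law of sines: b = c·sin B/sin C ≈ 594.9.
Law of sines: a = c·sin A/sin C ≈ 2139.5.
Area = ½·c·b·sin A ≈ 4.1751e+05.

417514.65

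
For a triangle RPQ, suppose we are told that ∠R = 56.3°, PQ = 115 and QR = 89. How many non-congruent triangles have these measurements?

1

QR·sin R = 89·sin(56.3°) ≈ 74.04.
Since PQ ≥ QR, exactly one triangle exists.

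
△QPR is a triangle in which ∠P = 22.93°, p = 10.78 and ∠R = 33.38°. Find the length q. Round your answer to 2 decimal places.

23.02

The third angle is ∠Q = 180° − ∠P − ∠R = 123.69°.
Law of sines: q = p·sin Q/sin P ≈ 23.022.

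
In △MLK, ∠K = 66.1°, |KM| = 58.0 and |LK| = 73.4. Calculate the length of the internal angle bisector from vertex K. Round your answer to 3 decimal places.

54.313

By the law of cosines, |ML|² = |LK|² + |KM|² − 2·|LK|·|KM|·cos K = 5302, so |ML| ≈ 72.815.
The bisector from K has length 2·|LK|·|KM|·cos(∠K/2)/(|LK|+|KM|) ≈ 54.313.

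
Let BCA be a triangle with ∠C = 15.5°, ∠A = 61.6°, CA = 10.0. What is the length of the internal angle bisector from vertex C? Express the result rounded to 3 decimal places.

The third angle is ∠B = 180° − ∠C − ∠A = 102.90°.
Law of sines: AB = CA·sin C/sin B ≈ 2.7416.
Law of sines: BC = CA·sin A/sin B ≈ 9.0242.
The bisector from C has length 2·BC·CA·cos(∠C/2)/(BC+CA) ≈ 9.4004.

9.400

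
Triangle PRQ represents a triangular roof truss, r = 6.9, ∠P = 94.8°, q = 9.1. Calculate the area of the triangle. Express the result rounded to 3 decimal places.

31.285

Area = ½·r·q·sin P ≈ 31.285.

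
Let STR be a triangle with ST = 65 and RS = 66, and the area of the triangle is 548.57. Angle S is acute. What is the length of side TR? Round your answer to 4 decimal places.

16.9213

From area = ½·RS·ST·sin S, we get sin S = 2·area/(RS·ST) ≈ 0.25574.
Taking the acute solution, ∠S ≈ 14.82°.
Law of cosines then gives TR ≈ 16.921.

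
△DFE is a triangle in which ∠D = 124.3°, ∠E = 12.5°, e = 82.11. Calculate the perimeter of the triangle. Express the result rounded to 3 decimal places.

perimeter ≈ 655.199

The third angle is ∠F = 180° − ∠E − ∠D = 43.20°.
Law of sines: d = e·sin D/sin E ≈ 313.39.
Law of sines: f = e·sin F/sin E ≈ 259.69.
Semiperimeter s = (313.39+259.69+82.11)/2 = 327.6.
Perimeter = 313.39 + 259.69 + 82.11 = 655.2.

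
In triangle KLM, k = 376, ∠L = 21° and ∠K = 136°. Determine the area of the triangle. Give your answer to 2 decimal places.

area ≈ 14248.91

The third angle is ∠M = 180° − ∠K − ∠L = 23.00°.
Law of sines: l = k·sin L/sin K ≈ 193.97.
Law of sines: m = k·sin M/sin K ≈ 211.49.
Area = ½·k·l·sin M ≈ 14249.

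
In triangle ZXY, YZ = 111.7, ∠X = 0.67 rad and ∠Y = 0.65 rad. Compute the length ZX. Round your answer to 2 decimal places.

The third angle is ∠Z = π − ∠X − ∠Y = 1.822 rad.
Law of sines: ZX = YZ·sin Y/sin X ≈ 108.86.

108.86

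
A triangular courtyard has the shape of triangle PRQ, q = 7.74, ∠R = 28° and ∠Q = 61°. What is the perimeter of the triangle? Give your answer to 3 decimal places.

20.743

The third angle is ∠P = 180° − ∠R − ∠Q = 91.00°.
Law of sines: p = q·sin P/sin Q ≈ 8.8482.
Law of sines: r = q·sin R/sin Q ≈ 4.1546.
Semiperimeter s = (8.8482+4.1546+7.74)/2 = 10.371.
Perimeter = 8.8482 + 4.1546 + 7.74 = 20.743.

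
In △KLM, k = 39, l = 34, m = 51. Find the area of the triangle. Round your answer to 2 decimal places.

662.73

Semiperimeter s = (39 + 34 + 51)/2 = 62.
Heron's formula: area = √(62·23·28·11) ≈ 662.73.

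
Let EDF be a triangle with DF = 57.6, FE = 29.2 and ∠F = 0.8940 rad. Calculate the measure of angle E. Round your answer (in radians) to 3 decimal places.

1.723

By the law of cosines, ED² = DF² + FE² − 2·DF·FE·cos F = 2063.6, so ED ≈ 45.427.
Law of cosines again: cos E = (FE² + ED² − DF²)/(2·FE·ED) ≈ -0.15134, so ∠E ≈ 1.7227 rad.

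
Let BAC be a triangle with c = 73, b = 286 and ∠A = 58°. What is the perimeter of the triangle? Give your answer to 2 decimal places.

By the law of cosines, a² = c² + b² − 2·c·b·cos A = 64998, so a ≈ 254.95.
Semiperimeter s = (286+254.95+73)/2 = 306.97.
Perimeter = 286 + 254.95 + 73 = 613.95.

perimeter ≈ 613.95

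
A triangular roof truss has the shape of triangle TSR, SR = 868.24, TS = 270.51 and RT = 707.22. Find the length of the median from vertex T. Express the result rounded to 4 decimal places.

Median from T: ½√(2·RT² + 2·TS² − SR²) ≈ 313.38.

313.3811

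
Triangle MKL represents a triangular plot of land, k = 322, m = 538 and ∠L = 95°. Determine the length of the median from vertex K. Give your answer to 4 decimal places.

m_K ≈ 574.8596

By the law of cosines, l² = m² + k² − 2·m·k·cos L = 4.2333e+05, so l ≈ 650.63.
Median from K: ½√(2·l² + 2·m² − k²) ≈ 574.86.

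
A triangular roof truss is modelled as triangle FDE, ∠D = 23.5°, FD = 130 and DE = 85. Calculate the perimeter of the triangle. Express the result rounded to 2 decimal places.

By the law of cosines, EF² = FD² + DE² − 2·FD·DE·cos D = 3858, so EF ≈ 62.113.
Semiperimeter s = (85+62.113+130)/2 = 138.56.
Perimeter = 85 + 62.113 + 130 = 277.11.

277.11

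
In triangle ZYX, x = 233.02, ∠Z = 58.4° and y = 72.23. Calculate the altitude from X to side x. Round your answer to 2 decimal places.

h_X ≈ 61.52

By the law of cosines, z² = y² + x² − 2·y·x·cos Z = 41877, so z ≈ 204.64.
Area = ½·y·x·sin Z ≈ 7167.7.
The altitude from X has length 2·area/x ≈ 61.52.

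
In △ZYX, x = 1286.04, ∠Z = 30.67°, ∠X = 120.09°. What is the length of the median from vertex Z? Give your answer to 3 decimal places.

The third angle is ∠Y = 180° − ∠X − ∠Z = 29.24°.
Law of sines: z = x·sin Z/sin X ≈ 758.17.
Law of sines: y = x·sin Y/sin X ≈ 726.03.
Median from Z: ½√(2·y² + 2·x² − z²) ≈ 973.04.

m_Z ≈ 973.039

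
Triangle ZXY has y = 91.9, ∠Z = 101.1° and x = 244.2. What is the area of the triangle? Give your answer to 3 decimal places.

11011.075

Area = ½·x·y·sin Z ≈ 11011.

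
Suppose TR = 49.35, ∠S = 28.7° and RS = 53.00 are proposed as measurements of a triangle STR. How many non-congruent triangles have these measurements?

2

RS·sin S = 53.00·sin(28.7°) ≈ 25.45.
Since RS sin S < TR < RS (25.45 < 49.35 < 53.00), two triangles exist.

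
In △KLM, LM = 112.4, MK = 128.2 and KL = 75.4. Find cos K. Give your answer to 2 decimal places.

By the law of cosines, cos K = (MK² + KL² − LM²) / (2·MK·KL) ≈ 0.49071, so ∠K ≈ 60.61°.

cos K ≈ 0.49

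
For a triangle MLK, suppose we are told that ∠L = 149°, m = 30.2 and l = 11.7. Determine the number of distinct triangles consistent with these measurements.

m·sin L = 30.2·sin(149°) ≈ 15.55.
Since ∠L is not acute, a triangle exists only if l > m; here l ≤ m, so there is no triangle.

0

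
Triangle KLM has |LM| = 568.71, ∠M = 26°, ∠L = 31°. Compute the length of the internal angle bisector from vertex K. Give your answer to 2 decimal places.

153.25

The third angle is ∠K = 180° − ∠L − ∠M = 123.00°.
Law of sines: |MK| = |LM|·sin L/sin K ≈ 349.25.
Law of sines: |KL| = |LM|·sin M/sin K ≈ 297.26.
The bisector from K has length 2·|MK|·|KL|·cos(∠K/2)/(|MK|+|KL|) ≈ 153.25.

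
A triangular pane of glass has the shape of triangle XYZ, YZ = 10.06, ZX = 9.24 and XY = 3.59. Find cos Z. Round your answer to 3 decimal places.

0.934

By the law of cosines, cos Z = (YZ² + ZX² − XY²) / (2·YZ·ZX) ≈ 0.93429, so ∠Z ≈ 20.89°.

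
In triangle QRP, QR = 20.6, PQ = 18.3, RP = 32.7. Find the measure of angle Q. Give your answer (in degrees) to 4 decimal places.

By the law of cosines, cos Q = (PQ² + QR² − RP²) / (2·PQ·QR) ≈ -0.41122, so ∠Q ≈ 114.28°.

∠Q ≈ 114.2812°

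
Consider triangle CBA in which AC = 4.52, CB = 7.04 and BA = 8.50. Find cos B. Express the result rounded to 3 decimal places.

By the law of cosines, cos B = (CB² + BA² − AC²) / (2·CB·BA) ≈ 0.84710, so ∠B ≈ 32.10°.

0.847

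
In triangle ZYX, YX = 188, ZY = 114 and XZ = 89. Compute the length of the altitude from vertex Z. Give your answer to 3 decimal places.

Semiperimeter s = (188 + 89 + 114)/2 = 195.5.
Heron's formula: area = √(195.5·7.5·106.5·81.5) ≈ 3567.4.
The altitude from Z has length 2·area/YX ≈ 37.952.

h_Z ≈ 37.952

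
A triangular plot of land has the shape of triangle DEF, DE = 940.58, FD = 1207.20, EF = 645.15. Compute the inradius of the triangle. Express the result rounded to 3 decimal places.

Semiperimeter s = (645.15 + 1207.2 + 940.58)/2 = 1396.5.
Heron's formula: area = √(1396.5·751.31·189.26·455.88) ≈ 3.0088e+05.
Inradius = area/s = 3.0088e+05/1396.5 ≈ 215.46.

215.456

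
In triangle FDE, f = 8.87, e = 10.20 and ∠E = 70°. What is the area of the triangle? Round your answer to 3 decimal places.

Law of sines: sin F = f·sin E/e ≈ 0.81716.
Since e ≥ f, only the acute value applies: ∠F ≈ 54.80°.
Then ∠D = 180° − ∠E − ∠F ≈ 55.20°.
Law of sines gives d = e·sin D/sin E ≈ 8.9131.
Area = ½·e·f·sin D ≈ 37.145.

area ≈ 37.145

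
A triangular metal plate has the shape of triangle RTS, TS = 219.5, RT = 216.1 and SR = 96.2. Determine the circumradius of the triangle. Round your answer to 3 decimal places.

111.720

By the law of cosines, cos R = (SR² + RT² − TS²) / (2·SR·RT) ≈ 0.18696, so ∠R ≈ 79.22°.
Circumradius = TS/(2 sin R) ≈ 111.72.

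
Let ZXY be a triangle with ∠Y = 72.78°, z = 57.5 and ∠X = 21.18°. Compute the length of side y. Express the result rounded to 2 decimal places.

55.05

The third angle is ∠Z = 180° − ∠X − ∠Y = 86.04°.
Law of sines: y = z·sin Y/sin Z ≈ 55.054.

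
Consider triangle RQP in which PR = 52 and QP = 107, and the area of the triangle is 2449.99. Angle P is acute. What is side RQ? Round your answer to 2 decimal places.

94.24

From area = ½·QP·PR·sin P, we get sin P = 2·area/(QP·PR) ≈ 0.88066.
Taking the acute solution, ∠P ≈ 61.72°.
Law of cosines then gives RQ ≈ 94.239.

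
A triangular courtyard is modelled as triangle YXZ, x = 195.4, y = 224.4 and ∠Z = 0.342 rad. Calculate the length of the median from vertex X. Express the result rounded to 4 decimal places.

By the law of cosines, z² = y² + x² − 2·y·x·cos Z = 5919.8, so z ≈ 76.94.
Median from X: ½√(2·z² + 2·y² − x²) ≈ 136.35.

136.3536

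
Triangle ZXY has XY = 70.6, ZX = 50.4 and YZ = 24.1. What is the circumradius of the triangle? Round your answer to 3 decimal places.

By the law of cosines, cos Z = (YZ² + ZX² − XY²) / (2·YZ·ZX) ≈ -0.76705, so ∠Z ≈ 2.445 rad.
Circumradius = XY/(2 sin Z) ≈ 55.02.

55.020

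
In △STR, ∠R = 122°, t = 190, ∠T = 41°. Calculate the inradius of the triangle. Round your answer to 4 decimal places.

The third angle is ∠S = 180° − ∠T − ∠R = 17.00°.
Law of sines: s = t·sin S/sin T ≈ 84.673.
Law of sines: r = t·sin R/sin T ≈ 245.6.
Area = ½·t·s·sin R ≈ 6821.7.
Semiperimeter p = (84.673+190+245.6)/2 = 260.14.
Inradius = area/p = 6821.7/260.14 ≈ 26.223.

26.2233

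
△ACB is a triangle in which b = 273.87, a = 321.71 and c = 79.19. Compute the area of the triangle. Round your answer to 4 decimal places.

9312.7667

Semiperimeter s = (321.71 + 79.19 + 273.87)/2 = 337.38.
Heron's formula: area = √(337.38·15.675·258.19·63.515) ≈ 9312.8.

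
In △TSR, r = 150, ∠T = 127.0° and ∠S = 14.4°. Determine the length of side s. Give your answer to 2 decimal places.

59.79

The third angle is ∠R = 180° − ∠T − ∠S = 38.60°.
Law of sines: s = r·sin S/sin R ≈ 59.793.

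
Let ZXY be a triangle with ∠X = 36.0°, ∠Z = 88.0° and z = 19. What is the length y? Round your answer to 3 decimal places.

15.761

The third angle is ∠Y = 180° − ∠Z − ∠X = 56.00°.
Law of sines: y = z·sin Y/sin Z ≈ 15.761.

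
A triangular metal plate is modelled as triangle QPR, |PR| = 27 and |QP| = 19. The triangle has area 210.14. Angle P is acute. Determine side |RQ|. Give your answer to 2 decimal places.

From area = ½·|QP|·|PR|·sin P, we get sin P = 2·area/(|QP|·|PR|) ≈ 0.81926.
Taking the acute solution, ∠P ≈ 55.01°.
Law of cosines then gives |RQ| ≈ 22.398.

22.40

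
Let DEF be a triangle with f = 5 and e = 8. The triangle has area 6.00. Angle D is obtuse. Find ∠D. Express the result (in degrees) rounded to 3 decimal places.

From area = ½·e·f·sin D, we get sin D = 2·area/(e·f) ≈ 0.30000.
Taking the obtuse solution, ∠D ≈ 162.54°.

∠D ≈ 162.542°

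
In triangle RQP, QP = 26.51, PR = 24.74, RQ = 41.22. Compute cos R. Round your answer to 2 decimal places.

0.79

By the law of cosines, cos R = (PR² + RQ² − QP²) / (2·PR·RQ) ≈ 0.78859, so ∠R ≈ 37.95°.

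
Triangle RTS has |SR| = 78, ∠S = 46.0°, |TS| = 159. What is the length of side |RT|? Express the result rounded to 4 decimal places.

By the law of cosines, |RT|² = |TS|² + |SR|² − 2·|TS|·|SR|·cos S = 14135, so |RT| ≈ 118.89.

118.8894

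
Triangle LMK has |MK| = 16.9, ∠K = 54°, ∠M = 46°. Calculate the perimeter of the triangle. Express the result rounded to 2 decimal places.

43.13

The third angle is ∠L = 180° − ∠M − ∠K = 80.00°.
Law of sines: |KL| = |MK|·sin M/sin L ≈ 12.344.
Law of sines: |LM| = |MK|·sin K/sin L ≈ 13.883.
Semiperimeter s = (16.9+12.344+13.883)/2 = 21.564.
Perimeter = 16.9 + 12.344 + 13.883 = 43.128.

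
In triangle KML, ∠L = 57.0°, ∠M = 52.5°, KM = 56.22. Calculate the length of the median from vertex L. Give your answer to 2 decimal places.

m_L ≈ 51.19

The third angle is ∠K = 180° − ∠M − ∠L = 70.50°.
Law of sines: ML = KM·sin K/sin L ≈ 63.19.
Law of sines: LK = KM·sin M/sin L ≈ 53.182.
Median from L: ½√(2·ML² + 2·LK² − KM²) ≈ 51.19.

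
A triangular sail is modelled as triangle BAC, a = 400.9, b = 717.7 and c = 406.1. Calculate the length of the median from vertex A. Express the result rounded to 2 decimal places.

Median from A: ½√(2·c² + 2·b² − a²) ≈ 547.56.

547.56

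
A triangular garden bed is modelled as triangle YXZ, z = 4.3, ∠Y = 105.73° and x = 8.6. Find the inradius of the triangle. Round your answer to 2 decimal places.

By the law of cosines, y² = x² + z² − 2·x·z·cos Y = 112.5, so y ≈ 10.607.
Area = ½·x·z·sin Y ≈ 17.798.
Semiperimeter s = (10.607+8.6+4.3)/2 = 11.753.
Inradius = area/s = 17.798/11.753 ≈ 1.5143.

1.51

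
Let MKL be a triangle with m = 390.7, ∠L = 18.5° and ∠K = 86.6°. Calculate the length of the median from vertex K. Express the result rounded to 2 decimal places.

The third angle is ∠M = 180° − ∠K − ∠L = 74.90°.
Law of sines: k = m·sin K/sin M ≈ 403.96.
Law of sines: l = m·sin L/sin M ≈ 128.4.
Median from K: ½√(2·l² + 2·m² − k²) ≈ 209.22.

m_K ≈ 209.22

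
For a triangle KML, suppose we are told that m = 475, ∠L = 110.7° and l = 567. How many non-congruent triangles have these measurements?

m·sin L = 475·sin(110.7°) ≈ 444.3.
Since ∠L is not acute, a triangle exists only if l > m; here l > m, so there is exactly one triangle.

1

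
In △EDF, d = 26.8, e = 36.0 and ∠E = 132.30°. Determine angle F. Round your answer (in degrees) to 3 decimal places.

Law of sines: sin D = d·sin E/e ≈ 0.55061.
Since e ≥ d, only the acute value applies: ∠D ≈ 33.41°.
Then ∠F = 180° − ∠E − ∠D ≈ 14.29°.

∠F ≈ 14.291°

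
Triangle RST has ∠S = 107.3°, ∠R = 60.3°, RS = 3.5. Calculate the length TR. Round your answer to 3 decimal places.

The third angle is ∠T = 180° − ∠R − ∠S = 12.40°.
Law of sines: TR = RS·sin S/sin T ≈ 15.562.

15.562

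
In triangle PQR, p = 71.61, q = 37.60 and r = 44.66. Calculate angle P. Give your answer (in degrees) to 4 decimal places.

∠P ≈ 120.8011°

By the law of cosines, cos P = (q² + r² − p²) / (2·q·r) ≈ -0.51206, so ∠P ≈ 120.80°.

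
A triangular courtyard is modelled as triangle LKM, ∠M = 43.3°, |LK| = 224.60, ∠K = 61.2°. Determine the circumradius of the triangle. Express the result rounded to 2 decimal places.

R ≈ 163.75

The third angle is ∠L = 180° − ∠K − ∠M = 75.50°.
Law of sines: |KM| = |LK|·sin L/sin M ≈ 317.06.
Law of sines: |ML| = |LK|·sin K/sin M ≈ 286.98.
Circumradius = |LK|/(2 sin M) ≈ 163.75.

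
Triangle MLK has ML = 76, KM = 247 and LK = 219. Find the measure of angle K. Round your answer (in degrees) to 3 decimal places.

17.473

By the law of cosines, cos K = (LK² + KM² − ML²) / (2·LK·KM) ≈ 0.95386, so ∠K ≈ 17.47°.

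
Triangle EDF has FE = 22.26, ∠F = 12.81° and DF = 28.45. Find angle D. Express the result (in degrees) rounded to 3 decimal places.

By the law of cosines, ED² = DF² + FE² − 2·DF·FE·cos F = 69.841, so ED ≈ 8.3571.
Law of cosines again: cos D = (ED² + DF² − FE²)/(2·ED·DF) ≈ 0.80698, so ∠D ≈ 36.20°.

36.198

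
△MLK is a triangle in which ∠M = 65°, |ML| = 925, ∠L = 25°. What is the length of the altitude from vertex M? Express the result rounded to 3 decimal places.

The third angle is ∠K = 180° − ∠M − ∠L = 90.00°.
Law of sines: |LK| = |ML|·sin M/sin K ≈ 838.33.
Law of sines: |KM| = |ML|·sin L/sin K ≈ 390.92.
Area = ½·|ML|·|LK|·sin L ≈ 1.6386e+05.
The altitude from M has length 2·area/|LK| ≈ 390.92.

390.922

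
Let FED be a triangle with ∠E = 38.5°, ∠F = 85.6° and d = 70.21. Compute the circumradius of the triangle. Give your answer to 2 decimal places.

The third angle is ∠D = 180° − ∠F − ∠E = 55.90°.
Law of sines: f = d·sin F/sin D ≈ 84.539.
Law of sines: e = d·sin E/sin D ≈ 52.782.
Circumradius = d/(2 sin D) ≈ 42.394.

R ≈ 42.39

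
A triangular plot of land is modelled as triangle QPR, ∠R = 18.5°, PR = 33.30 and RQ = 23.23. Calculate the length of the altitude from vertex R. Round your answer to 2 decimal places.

By the law of cosines, QP² = PR² + RQ² − 2·PR·RQ·cos R = 181.35, so QP ≈ 13.467.
Area = ½·PR·RQ·sin R ≈ 122.73.
The altitude from R has length 2·area/QP ≈ 18.227.

h_R ≈ 18.23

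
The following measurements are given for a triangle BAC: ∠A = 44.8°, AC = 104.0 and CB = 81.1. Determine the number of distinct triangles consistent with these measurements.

AC·sin A = 104.0·sin(44.8°) ≈ 73.28.
Since AC sin A < CB < AC (73.28 < 81.1 < 104.0), two triangles exist.

2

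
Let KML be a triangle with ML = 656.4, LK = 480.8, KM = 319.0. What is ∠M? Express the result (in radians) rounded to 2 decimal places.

By the law of cosines, cos M = (KM² + ML² − LK²) / (2·KM·ML) ≈ 0.71983, so ∠M ≈ 0.767 rad.

∠M ≈ 0.77 rad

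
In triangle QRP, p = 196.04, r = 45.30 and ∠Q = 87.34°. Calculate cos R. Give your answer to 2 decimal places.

By the law of cosines, q² = r² + p² − 2·r·p·cos Q = 39659, so q ≈ 199.15.
Law of cosines again: cos R = (p² + q² − r²)/(2·p·q) ≈ 0.97384, so ∠R ≈ 13.13°.

cos R ≈ 0.97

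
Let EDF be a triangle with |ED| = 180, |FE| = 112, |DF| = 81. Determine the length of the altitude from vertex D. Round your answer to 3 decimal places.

Semiperimeter s = (81 + 112 + 180)/2 = 186.5.
Heron's formula: area = √(186.5·105.5·74.5·6.5) ≈ 3086.7.
The altitude from D has length 2·area/|FE| ≈ 55.12.

55.120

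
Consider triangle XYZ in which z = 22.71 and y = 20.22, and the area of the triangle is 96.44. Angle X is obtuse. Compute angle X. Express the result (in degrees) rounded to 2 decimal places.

From area = ½·y·z·sin X, we get sin X = 2·area/(y·z) ≈ 0.42004.
Taking the obtuse solution, ∠X ≈ 155.16°.

155.16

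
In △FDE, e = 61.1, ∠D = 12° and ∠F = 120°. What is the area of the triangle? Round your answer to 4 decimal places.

The third angle is ∠E = 180° − ∠F − ∠D = 48.00°.
Law of sines: f = e·sin F/sin E ≈ 71.203.
Law of sines: d = e·sin D/sin E ≈ 17.094.
Area = ½·e·f·sin D ≈ 452.26.

area ≈ 452.2603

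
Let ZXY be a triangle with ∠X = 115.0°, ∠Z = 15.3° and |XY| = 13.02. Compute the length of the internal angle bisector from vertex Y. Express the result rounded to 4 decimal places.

The third angle is ∠Y = 180° − ∠Z − ∠X = 49.70°.
Law of sines: |YZ| = |XY|·sin X/sin Z ≈ 44.719.
Law of sines: |ZX| = |XY|·sin Y/sin Z ≈ 37.632.
The bisector from Y has length 2·|XY|·|YZ|·cos(∠Y/2)/(|XY|+|YZ|) ≈ 18.301.

t_Y ≈ 18.3007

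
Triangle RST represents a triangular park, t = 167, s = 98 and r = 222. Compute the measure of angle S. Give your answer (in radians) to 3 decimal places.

∠S ≈ 0.424 rad

By the law of cosines, cos S = (t² + r² − s²) / (2·t·r) ≈ 0.91127, so ∠S ≈ 0.424 rad.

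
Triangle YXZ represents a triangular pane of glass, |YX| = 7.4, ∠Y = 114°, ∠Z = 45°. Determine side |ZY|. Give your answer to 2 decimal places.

3.75

The third angle is ∠X = 180° − ∠Z − ∠Y = 21.00°.
Law of sines: |ZY| = |YX|·sin X/sin Z ≈ 3.7504.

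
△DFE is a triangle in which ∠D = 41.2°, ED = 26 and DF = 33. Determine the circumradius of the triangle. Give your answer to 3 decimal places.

By the law of cosines, FE² = ED² + DF² − 2·ED·DF·cos D = 473.86, so FE ≈ 21.768.
Area = ½·ED·DF·sin D ≈ 282.58.
Circumradius = FE/(2 sin D) ≈ 16.524.

16.524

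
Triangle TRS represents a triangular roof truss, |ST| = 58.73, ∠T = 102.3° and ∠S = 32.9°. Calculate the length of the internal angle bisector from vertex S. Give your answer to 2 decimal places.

t_S ≈ 65.45

The third angle is ∠R = 180° − ∠S − ∠T = 44.80°.
Law of sines: |RS| = |ST|·sin T/sin R ≈ 81.435.
Law of sines: |TR| = |ST|·sin S/sin R ≈ 45.273.
The bisector from S has length 2·|RS|·|ST|·cos(∠S/2)/(|RS|+|ST|) ≈ 65.45.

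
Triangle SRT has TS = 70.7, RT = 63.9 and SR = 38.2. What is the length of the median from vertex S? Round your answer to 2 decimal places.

46.99

Median from S: ½√(2·TS² + 2·SR² − RT²) ≈ 46.99.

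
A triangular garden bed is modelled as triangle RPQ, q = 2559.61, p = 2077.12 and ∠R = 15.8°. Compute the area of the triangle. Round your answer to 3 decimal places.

Area = ½·p·q·sin R ≈ 7.238e+05.

area ≈ 723804.912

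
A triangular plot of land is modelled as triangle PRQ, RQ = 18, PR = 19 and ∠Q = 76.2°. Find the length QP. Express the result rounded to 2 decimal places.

11.74

Law of sines: sin P = RQ·sin Q/PR ≈ 0.92002.
Since PR ≥ RQ, only the acute value applies: ∠P ≈ 66.93°.
Then ∠R = 180° − ∠Q − ∠P ≈ 36.87°.
Law of sines gives QP = PR·sin R/sin Q ≈ 11.739.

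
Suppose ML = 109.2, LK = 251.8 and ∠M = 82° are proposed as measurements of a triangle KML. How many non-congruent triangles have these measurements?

1

ML·sin M = 109.2·sin(82°) ≈ 108.1.
Since LK ≥ ML, exactly one triangle exists.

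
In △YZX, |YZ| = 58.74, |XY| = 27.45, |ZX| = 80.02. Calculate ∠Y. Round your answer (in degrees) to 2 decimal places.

By the law of cosines, cos Y = (|XY|² + |YZ|² − |ZX|²) / (2·|XY|·|YZ|) ≈ -0.68199, so ∠Y ≈ 133.00°.

∠Y ≈ 133.00°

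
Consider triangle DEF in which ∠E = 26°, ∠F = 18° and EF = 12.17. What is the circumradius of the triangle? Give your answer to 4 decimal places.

8.7597

The third angle is ∠D = 180° − ∠E − ∠F = 136.00°.
Law of sines: FD = EF·sin E/sin D ≈ 7.68.
Law of sines: DE = EF·sin F/sin D ≈ 5.4138.
Circumradius = EF/(2 sin D) ≈ 8.7597.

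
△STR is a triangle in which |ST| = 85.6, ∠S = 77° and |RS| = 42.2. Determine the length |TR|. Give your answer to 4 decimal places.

86.5044

By the law of cosines, |TR|² = |RS|² + |ST|² − 2·|RS|·|ST|·cos S = 7483, so |TR| ≈ 86.504.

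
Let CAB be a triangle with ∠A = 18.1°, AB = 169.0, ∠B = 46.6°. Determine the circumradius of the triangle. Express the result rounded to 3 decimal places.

The third angle is ∠C = 180° − ∠A − ∠B = 115.30°.
Law of sines: BC = AB·sin A/sin C ≈ 58.075.
Law of sines: CA = AB·sin B/sin C ≈ 135.82.
Circumradius = AB/(2 sin C) ≈ 93.465.

R ≈ 93.465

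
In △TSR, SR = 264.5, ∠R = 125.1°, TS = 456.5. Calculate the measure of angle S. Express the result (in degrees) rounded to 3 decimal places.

∠S ≈ 26.603°

Law of sines: sin T = SR·sin R/TS ≈ 0.47404.
Since TS ≥ SR, only the acute value applies: ∠T ≈ 28.30°.
Then ∠S = 180° − ∠R − ∠T ≈ 26.60°.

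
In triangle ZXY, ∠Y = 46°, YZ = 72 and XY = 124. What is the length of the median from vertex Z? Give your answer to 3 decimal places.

By the law of cosines, ZX² = XY² + YZ² − 2·XY·YZ·cos Y = 8156.2, so ZX ≈ 90.312.
Median from Z: ½√(2·YZ² + 2·ZX² − XY²) ≈ 53.161.

53.161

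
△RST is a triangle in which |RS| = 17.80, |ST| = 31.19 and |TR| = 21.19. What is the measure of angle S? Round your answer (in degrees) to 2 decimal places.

By the law of cosines, cos S = (|RS|² + |ST|² − |TR|²) / (2·|RS|·|ST|) ≈ 0.75709, so ∠S ≈ 40.79°.

40.79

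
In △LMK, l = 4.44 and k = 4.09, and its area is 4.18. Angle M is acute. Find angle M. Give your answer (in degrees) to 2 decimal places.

From area = ½·k·l·sin M, we get sin M = 2·area/(k·l) ≈ 0.46036.
Taking the acute solution, ∠M ≈ 27.41°.

∠M ≈ 27.41°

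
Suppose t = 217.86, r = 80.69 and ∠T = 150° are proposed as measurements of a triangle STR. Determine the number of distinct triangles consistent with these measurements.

r·sin T = 80.69·sin(150°) ≈ 40.34.
Since ∠T is not acute, a triangle exists only if t > r; here t > r, so there is exactly one triangle.

1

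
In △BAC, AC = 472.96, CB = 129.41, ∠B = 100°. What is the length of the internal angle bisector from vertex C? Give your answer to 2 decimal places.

171.99

Law of sines: sin A = CB·sin B/AC ≈ 0.26946.
Since AC ≥ CB, only the acute value applies: ∠A ≈ 15.63°.
Then ∠C = 180° − ∠B − ∠A ≈ 64.37°.
Law of sines gives BA = AC·sin C/sin B ≈ 432.99.
The bisector from C has length 2·AC·CB·cos(∠C/2)/(AC+CB) ≈ 171.99.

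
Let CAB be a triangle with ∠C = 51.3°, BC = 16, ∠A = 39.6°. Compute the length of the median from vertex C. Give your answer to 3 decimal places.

m_C ≈ 18.628

The third angle is ∠B = 180° − ∠C − ∠A = 89.10°.
Law of sines: AB = BC·sin C/sin A ≈ 19.59.
Law of sines: CA = BC·sin B/sin A ≈ 25.098.
Median from C: ½√(2·BC² + 2·CA² − AB²) ≈ 18.628.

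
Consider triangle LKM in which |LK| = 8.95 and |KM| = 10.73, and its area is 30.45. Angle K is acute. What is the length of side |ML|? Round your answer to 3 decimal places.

6.836

From area = ½·|LK|·|KM|·sin K, we get sin K = 2·area/(|LK|·|KM|) ≈ 0.63415.
Taking the acute solution, ∠K ≈ 39.36°.
Law of cosines then gives |ML| ≈ 6.8358.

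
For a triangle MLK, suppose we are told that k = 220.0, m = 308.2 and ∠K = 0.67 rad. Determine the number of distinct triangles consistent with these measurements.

m·sin K = 308.2·sin(0.67 rad) ≈ 191.4.
Since m sin K < k < m (191.4 < 220.0 < 308.2), two triangles exist.

2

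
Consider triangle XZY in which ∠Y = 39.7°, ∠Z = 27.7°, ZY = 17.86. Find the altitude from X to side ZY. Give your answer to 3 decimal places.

5.744

The third angle is ∠X = 180° − ∠Z − ∠Y = 112.60°.
Law of sines: YX = ZY·sin Z/sin X ≈ 8.9926.
Law of sines: XZ = ZY·sin Y/sin X ≈ 12.357.
Area = ½·ZY·YX·sin Y ≈ 51.296.
The altitude from X has length 2·area/ZY ≈ 5.7442.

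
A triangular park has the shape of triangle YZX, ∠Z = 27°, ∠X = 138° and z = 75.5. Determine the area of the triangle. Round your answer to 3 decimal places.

The third angle is ∠Y = 180° − ∠Z − ∠X = 15.00°.
Law of sines: y = z·sin Y/sin Z ≈ 43.042.
Law of sines: x = z·sin X/sin Z ≈ 111.28.
Area = ½·z·y·sin X ≈ 1087.2.

1087.237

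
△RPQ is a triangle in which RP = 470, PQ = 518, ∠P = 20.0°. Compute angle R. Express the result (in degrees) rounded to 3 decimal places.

By the law of cosines, QR² = RP² + PQ² − 2·RP·PQ·cos P = 31669, so QR ≈ 177.96.
Law of cosines again: cos R = (QR² + RP² − PQ²)/(2·QR·RP) ≈ -0.09418, so ∠R ≈ 95.40°.

∠R ≈ 95.404°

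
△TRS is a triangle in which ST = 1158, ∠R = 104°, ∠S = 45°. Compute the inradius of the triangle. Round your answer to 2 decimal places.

The third angle is ∠T = 180° − ∠R − ∠S = 31.00°.
Law of sines: RS = ST·sin T/sin R ≈ 614.67.
Law of sines: TR = ST·sin S/sin R ≈ 843.9.
Area = ½·ST·RS·sin S ≈ 2.5166e+05.
Semiperimeter s = (614.67+1158+843.9)/2 = 1308.3.
Inradius = area/s = 2.5166e+05/1308.3 ≈ 192.36.

r ≈ 192.36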